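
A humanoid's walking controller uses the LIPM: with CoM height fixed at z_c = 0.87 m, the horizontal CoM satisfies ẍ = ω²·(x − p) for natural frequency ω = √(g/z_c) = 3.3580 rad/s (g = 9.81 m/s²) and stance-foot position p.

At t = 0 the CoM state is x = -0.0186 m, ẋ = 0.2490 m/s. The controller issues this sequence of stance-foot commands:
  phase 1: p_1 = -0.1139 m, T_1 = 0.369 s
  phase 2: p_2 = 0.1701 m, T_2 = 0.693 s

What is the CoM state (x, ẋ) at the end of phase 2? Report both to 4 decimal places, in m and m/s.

phase 1: p=-0.1139, T=0.369, ωT=1.239102, cosh=1.871078, sinh=1.581434; start (x,ẋ)=(-0.018600, 0.249000) → end (x,ẋ)=(0.181679, 0.971985)
phase 2: p=0.1701, T=0.693, ωT=2.327094, cosh=5.172848, sinh=5.075269; start (x,ẋ)=(0.181679, 0.971985) → end (x,ẋ)=(1.699051, 5.225269)

x = 1.6991, ẋ = 5.2253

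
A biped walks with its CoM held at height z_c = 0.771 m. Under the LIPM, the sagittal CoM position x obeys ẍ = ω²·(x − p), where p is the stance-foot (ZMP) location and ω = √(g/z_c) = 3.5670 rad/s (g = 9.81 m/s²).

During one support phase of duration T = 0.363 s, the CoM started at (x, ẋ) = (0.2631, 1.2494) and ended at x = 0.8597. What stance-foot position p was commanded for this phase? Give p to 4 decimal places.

ωT = 3.5670·0.363 = 1.294821; cosh(ωT) = 1.962145, sinh(ωT) = 1.688198
x(T) = p + (x₀−p)·cosh(ωT) + (ẋ₀/ω)·sinh(ωT) ⇒ p·(1 − cosh) = x(T) − x₀·cosh − (ẋ₀/ω)·sinh
numerator   = 0.8597 − (0.2631)·1.962145 − (1.2494/3.5670)·1.688198 = -0.247859
denominator = 1 − 1.962145 = -0.962145
p = -0.247859 / -0.962145 = 0.2576

p = 0.2576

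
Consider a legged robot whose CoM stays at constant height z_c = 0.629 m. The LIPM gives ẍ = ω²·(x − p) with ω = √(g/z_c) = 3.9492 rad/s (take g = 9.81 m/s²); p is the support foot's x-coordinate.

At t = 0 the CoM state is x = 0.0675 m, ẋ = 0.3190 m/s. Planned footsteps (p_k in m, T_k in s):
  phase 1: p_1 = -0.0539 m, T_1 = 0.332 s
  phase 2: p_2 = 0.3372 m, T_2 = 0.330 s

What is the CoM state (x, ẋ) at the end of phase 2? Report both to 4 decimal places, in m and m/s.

x = 0.9464, ẋ = 2.8138

phase 1: p=-0.0539, T=0.332, ωT=1.311134, cosh=1.989947, sinh=1.720433; start (x,ẋ)=(0.067500, 0.319000) → end (x,ẋ)=(0.326649, 1.459625)
phase 2: p=0.3372, T=0.330, ωT=1.303236, cosh=1.976421, sinh=1.704769; start (x,ẋ)=(0.326649, 1.459625) → end (x,ẋ)=(0.946430, 2.813800)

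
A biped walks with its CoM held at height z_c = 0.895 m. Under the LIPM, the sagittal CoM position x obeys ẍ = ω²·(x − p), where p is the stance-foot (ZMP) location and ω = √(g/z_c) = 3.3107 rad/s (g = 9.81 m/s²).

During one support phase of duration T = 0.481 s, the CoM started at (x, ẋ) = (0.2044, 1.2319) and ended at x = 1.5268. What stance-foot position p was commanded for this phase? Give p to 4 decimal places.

p = -0.0814

ωT = 3.3107·0.481 = 1.592447; cosh(ωT) = 2.559594, sinh(ωT) = 2.356167
x(T) = p + (x₀−p)·cosh(ωT) + (ẋ₀/ω)·sinh(ωT) ⇒ p·(1 − cosh) = x(T) − x₀·cosh − (ẋ₀/ω)·sinh
numerator   = 1.5268 − (0.2044)·2.559594 − (1.2319/3.3107)·2.356167 = 0.126897
denominator = 1 − 2.559594 = -1.559594
p = 0.126897 / -1.559594 = -0.0814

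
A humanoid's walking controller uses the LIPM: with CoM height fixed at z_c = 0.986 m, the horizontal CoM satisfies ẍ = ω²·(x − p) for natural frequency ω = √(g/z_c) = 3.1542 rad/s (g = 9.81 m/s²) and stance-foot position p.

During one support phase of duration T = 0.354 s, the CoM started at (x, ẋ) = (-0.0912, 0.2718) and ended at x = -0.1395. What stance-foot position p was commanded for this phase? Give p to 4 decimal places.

p = 0.1488

ωT = 3.1542·0.354 = 1.116587; cosh(ωT) = 1.690903, sinh(ωT) = 1.363508
x(T) = p + (x₀−p)·cosh(ωT) + (ẋ₀/ω)·sinh(ωT) ⇒ p·(1 − cosh) = x(T) − x₀·cosh − (ẋ₀/ω)·sinh
numerator   = -0.1395 − (-0.0912)·1.690903 − (0.2718/3.1542)·1.363508 = -0.102784
denominator = 1 − 1.690903 = -0.690903
p = -0.102784 / -0.690903 = 0.1488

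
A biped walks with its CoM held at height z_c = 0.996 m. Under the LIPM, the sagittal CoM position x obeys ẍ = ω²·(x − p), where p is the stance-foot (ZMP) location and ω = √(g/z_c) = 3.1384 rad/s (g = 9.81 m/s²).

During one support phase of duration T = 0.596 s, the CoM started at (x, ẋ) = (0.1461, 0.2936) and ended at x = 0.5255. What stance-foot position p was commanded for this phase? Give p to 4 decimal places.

ωT = 3.1384·0.596 = 1.870486; cosh(ωT) = 3.322751, sinh(ωT) = 3.168702
x(T) = p + (x₀−p)·cosh(ωT) + (ẋ₀/ω)·sinh(ωT) ⇒ p·(1 − cosh) = x(T) − x₀·cosh − (ẋ₀/ω)·sinh
numerator   = 0.5255 − (0.1461)·3.322751 − (0.2936/3.1384)·3.168702 = -0.256389
denominator = 1 − 3.322751 = -2.322751
p = -0.256389 / -2.322751 = 0.1104

p = 0.1104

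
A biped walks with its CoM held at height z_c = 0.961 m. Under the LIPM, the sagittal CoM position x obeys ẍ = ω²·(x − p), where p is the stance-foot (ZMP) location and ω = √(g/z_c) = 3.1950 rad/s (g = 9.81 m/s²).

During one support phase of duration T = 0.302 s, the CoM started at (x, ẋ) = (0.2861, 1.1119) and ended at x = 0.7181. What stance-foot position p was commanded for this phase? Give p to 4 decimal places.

ωT = 3.1950·0.302 = 0.964890; cosh(ωT) = 1.502762, sinh(ωT) = 1.121737
x(T) = p + (x₀−p)·cosh(ωT) + (ẋ₀/ω)·sinh(ωT) ⇒ p·(1 − cosh) = x(T) − x₀·cosh − (ẋ₀/ω)·sinh
numerator   = 0.7181 − (0.2861)·1.502762 − (1.1119/3.1950)·1.121737 = -0.102219
denominator = 1 − 1.502762 = -0.502762
p = -0.102219 / -0.502762 = 0.2033

p = 0.2033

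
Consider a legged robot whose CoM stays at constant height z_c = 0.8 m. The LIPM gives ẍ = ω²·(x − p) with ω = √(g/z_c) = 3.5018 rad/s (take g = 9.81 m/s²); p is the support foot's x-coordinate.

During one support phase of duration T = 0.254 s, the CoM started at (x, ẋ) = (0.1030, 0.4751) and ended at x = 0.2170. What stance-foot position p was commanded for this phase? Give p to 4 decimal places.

p = 0.1580

ωT = 3.5018·0.254 = 0.889457; cosh(ωT) = 1.422343, sinh(ωT) = 1.011465
x(T) = p + (x₀−p)·cosh(ωT) + (ẋ₀/ω)·sinh(ωT) ⇒ p·(1 − cosh) = x(T) − x₀·cosh − (ẋ₀/ω)·sinh
numerator   = 0.2170 − (0.1030)·1.422343 − (0.4751/3.5018)·1.011465 = -0.066730
denominator = 1 − 1.422343 = -0.422343
p = -0.066730 / -0.422343 = 0.1580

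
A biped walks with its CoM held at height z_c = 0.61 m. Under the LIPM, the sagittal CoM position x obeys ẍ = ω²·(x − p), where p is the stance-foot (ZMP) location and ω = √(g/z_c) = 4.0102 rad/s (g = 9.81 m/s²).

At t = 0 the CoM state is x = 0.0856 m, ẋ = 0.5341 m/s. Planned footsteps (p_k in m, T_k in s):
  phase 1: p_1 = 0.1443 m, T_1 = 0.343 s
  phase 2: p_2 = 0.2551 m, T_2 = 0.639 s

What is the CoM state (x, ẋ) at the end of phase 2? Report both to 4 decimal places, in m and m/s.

x = 1.4417, ẋ = 4.8077

phase 1: p=0.1443, T=0.343, ωT=1.375499, cosh=2.104881, sinh=1.852168; start (x,ẋ)=(0.085600, 0.534100) → end (x,ẋ)=(0.267425, 0.688219)
phase 2: p=0.2551, T=0.639, ωT=2.562518, cosh=6.522769, sinh=6.445659; start (x,ẋ)=(0.267425, 0.688219) → end (x,ẋ)=(1.441680, 4.807680)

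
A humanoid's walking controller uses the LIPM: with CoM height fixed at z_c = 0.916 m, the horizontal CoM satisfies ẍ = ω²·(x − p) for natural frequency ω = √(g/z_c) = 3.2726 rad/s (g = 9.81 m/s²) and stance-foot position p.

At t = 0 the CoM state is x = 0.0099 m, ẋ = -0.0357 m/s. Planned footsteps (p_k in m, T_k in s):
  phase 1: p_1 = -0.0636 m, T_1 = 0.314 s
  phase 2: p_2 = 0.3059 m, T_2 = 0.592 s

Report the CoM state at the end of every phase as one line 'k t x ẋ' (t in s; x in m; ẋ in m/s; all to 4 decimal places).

phase 1: p=-0.0636, T=0.314, ωT=1.027596, cosh=1.576104, sinh=1.218238; start (x,ẋ)=(0.009900, -0.035700) → end (x,ẋ)=(0.038954, 0.236763)
phase 2: p=0.3059, T=0.592, ωT=1.937379, cosh=3.542309, sinh=3.398228; start (x,ẋ)=(0.038954, 0.236763) → end (x,ẋ)=(-0.393853, -2.130027)

1 0.3140 0.0390 0.2368
2 0.9060 -0.3939 -2.1300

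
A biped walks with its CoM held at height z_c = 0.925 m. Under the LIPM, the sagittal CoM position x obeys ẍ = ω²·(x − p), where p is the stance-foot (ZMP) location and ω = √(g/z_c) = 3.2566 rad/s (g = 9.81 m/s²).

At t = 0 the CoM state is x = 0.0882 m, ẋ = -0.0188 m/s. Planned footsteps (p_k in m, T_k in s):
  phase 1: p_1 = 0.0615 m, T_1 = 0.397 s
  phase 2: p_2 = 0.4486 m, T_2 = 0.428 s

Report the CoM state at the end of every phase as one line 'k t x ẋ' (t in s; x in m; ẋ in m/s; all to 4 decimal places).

1 0.3970 0.1041 0.1096
2 0.8250 -0.2247 -1.8872

phase 1: p=0.0615, T=0.397, ωT=1.292870, cosh=1.958855, sinh=1.684373; start (x,ẋ)=(0.088200, -0.018800) → end (x,ẋ)=(0.104078, 0.109632)
phase 2: p=0.4486, T=0.428, ωT=1.393825, cosh=2.139180, sinh=1.891055; start (x,ẋ)=(0.104078, 0.109632) → end (x,ẋ)=(-0.224734, -1.887188)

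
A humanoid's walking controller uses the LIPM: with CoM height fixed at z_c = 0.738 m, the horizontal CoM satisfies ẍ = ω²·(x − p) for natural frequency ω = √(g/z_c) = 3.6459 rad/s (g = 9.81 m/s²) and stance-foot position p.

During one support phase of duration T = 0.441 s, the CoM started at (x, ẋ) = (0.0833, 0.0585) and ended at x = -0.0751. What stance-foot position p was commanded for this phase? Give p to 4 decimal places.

p = 0.2066

ωT = 3.6459·0.441 = 1.607842; cosh(ωT) = 2.596173, sinh(ωT) = 2.395853
x(T) = p + (x₀−p)·cosh(ωT) + (ẋ₀/ω)·sinh(ωT) ⇒ p·(1 − cosh) = x(T) − x₀·cosh − (ẋ₀/ω)·sinh
numerator   = -0.0751 − (0.0833)·2.596173 − (0.0585/3.6459)·2.395853 = -0.329804
denominator = 1 − 2.596173 = -1.596173
p = -0.329804 / -1.596173 = 0.2066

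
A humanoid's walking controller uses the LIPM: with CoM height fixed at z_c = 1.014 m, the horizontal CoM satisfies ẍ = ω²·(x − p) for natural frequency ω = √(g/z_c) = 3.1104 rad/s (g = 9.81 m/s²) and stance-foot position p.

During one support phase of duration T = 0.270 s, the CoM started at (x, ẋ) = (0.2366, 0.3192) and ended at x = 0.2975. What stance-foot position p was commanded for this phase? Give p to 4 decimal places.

ωT = 3.1104·0.270 = 0.839808; cosh(ωT) = 1.373858, sinh(ωT) = 0.942064
x(T) = p + (x₀−p)·cosh(ωT) + (ẋ₀/ω)·sinh(ωT) ⇒ p·(1 − cosh) = x(T) − x₀·cosh − (ẋ₀/ω)·sinh
numerator   = 0.2975 − (0.2366)·1.373858 − (0.3192/3.1104)·0.942064 = -0.124233
denominator = 1 − 1.373858 = -0.373858
p = -0.124233 / -0.373858 = 0.3323

p = 0.3323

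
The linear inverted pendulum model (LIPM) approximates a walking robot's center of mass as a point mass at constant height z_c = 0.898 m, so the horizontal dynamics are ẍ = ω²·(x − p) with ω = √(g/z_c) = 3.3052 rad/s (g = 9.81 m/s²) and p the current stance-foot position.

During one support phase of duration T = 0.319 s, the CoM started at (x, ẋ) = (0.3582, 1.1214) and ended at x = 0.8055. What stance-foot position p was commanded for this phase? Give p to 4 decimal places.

ωT = 3.3052·0.319 = 1.054359; cosh(ωT) = 1.609275, sinh(ωT) = 1.260859
x(T) = p + (x₀−p)·cosh(ωT) + (ẋ₀/ω)·sinh(ωT) ⇒ p·(1 − cosh) = x(T) − x₀·cosh − (ẋ₀/ω)·sinh
numerator   = 0.8055 − (0.3582)·1.609275 − (1.1214/3.3052)·1.260859 = -0.198731
denominator = 1 − 1.609275 = -0.609275
p = -0.198731 / -0.609275 = 0.3262

p = 0.3262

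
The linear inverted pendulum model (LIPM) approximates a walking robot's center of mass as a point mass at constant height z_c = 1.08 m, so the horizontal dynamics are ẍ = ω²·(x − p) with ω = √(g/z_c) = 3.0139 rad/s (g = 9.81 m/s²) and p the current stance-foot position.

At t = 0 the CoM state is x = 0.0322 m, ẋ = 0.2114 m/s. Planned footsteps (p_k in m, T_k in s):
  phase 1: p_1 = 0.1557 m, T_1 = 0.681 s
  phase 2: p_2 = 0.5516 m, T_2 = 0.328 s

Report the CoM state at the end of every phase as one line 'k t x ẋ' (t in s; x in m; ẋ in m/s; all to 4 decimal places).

1 0.6810 -0.0645 -0.5887
2 1.0090 -0.6170 -3.0500

phase 1: p=0.1557, T=0.681, ωT=2.052466, cosh=3.957749, sinh=3.829331; start (x,ẋ)=(0.032200, 0.211400) → end (x,ẋ)=(-0.064486, -0.588673)
phase 2: p=0.5516, T=0.328, ωT=0.988559, cosh=1.529736, sinh=1.157624; start (x,ẋ)=(-0.064486, -0.588673) → end (x,ẋ)=(-0.616956, -3.050015)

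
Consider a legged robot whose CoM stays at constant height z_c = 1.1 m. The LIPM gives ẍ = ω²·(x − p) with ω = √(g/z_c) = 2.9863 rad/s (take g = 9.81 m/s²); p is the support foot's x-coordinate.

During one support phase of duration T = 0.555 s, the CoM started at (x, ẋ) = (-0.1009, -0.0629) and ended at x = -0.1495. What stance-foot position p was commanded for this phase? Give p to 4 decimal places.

ωT = 2.9863·0.555 = 1.657397; cosh(ωT) = 2.718135, sinh(ωT) = 2.527501
x(T) = p + (x₀−p)·cosh(ωT) + (ẋ₀/ω)·sinh(ωT) ⇒ p·(1 − cosh) = x(T) − x₀·cosh − (ẋ₀/ω)·sinh
numerator   = -0.1495 − (-0.1009)·2.718135 − (-0.0629/2.9863)·2.527501 = 0.177996
denominator = 1 − 2.718135 = -1.718135
p = 0.177996 / -1.718135 = -0.1036

p = -0.1036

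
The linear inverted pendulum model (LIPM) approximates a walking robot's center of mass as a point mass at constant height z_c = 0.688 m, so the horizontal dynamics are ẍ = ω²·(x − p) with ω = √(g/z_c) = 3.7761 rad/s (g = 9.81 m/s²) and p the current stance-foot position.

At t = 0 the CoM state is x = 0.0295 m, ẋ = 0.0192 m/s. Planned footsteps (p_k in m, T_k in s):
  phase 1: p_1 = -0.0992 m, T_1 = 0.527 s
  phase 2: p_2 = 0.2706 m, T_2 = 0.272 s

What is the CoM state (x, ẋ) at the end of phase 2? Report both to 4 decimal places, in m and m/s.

phase 1: p=-0.0992, T=0.527, ωT=1.990005, cosh=3.726131, sinh=3.589437; start (x,ẋ)=(0.029500, 0.019200) → end (x,ẋ)=(0.398604, 1.815951)
phase 2: p=0.2706, T=0.272, ωT=1.027099, cosh=1.575498, sinh=1.217454; start (x,ẋ)=(0.398604, 1.815951) → end (x,ẋ)=(1.057752, 3.449491)

x = 1.0578, ẋ = 3.4495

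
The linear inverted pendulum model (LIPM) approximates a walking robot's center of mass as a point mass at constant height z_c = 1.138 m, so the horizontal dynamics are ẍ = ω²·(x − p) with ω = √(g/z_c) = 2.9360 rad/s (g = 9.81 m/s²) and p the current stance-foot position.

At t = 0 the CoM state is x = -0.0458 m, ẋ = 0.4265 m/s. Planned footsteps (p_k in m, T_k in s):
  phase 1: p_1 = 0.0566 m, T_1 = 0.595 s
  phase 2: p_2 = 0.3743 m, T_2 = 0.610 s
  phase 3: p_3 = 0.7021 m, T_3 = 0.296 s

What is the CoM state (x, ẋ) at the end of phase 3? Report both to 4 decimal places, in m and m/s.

phase 1: p=0.0566, T=0.595, ωT=1.746920, cosh=2.955608, sinh=2.781298; start (x,ẋ)=(-0.045800, 0.426500) → end (x,ẋ)=(0.157973, 0.424380)
phase 2: p=0.3743, T=0.610, ωT=1.790960, cosh=3.081003, sinh=2.914203; start (x,ẋ)=(0.157973, 0.424380) → end (x,ẋ)=(0.129024, -0.543402)
phase 3: p=0.7021, T=0.296, ωT=0.869056, cosh=1.402003, sinh=0.982656; start (x,ẋ)=(0.129024, -0.543402) → end (x,ẋ)=(-0.283226, -2.415219)

x = -0.2832, ẋ = -2.4152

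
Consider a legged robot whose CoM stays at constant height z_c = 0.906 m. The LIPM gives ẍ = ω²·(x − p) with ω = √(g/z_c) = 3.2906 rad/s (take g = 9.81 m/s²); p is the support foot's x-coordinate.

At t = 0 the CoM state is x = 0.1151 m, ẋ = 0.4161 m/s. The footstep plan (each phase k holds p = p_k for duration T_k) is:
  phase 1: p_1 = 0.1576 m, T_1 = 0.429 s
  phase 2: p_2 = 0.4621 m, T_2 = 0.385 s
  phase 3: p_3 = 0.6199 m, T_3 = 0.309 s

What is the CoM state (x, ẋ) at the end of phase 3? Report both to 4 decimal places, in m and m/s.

phase 1: p=0.1576, T=0.429, ωT=1.411667, cosh=2.173264, sinh=1.929527; start (x,ẋ)=(0.115100, 0.416100) → end (x,ẋ)=(0.309227, 0.634450)
phase 2: p=0.4621, T=0.385, ωT=1.266881, cosh=1.915736, sinh=1.634027; start (x,ẋ)=(0.309227, 0.634450) → end (x,ẋ)=(0.484287, 0.393451)
phase 3: p=0.6199, T=0.309, ωT=1.016795, cosh=1.563037, sinh=1.201285; start (x,ẋ)=(0.484287, 0.393451) → end (x,ẋ)=(0.551568, 0.078909)

x = 0.5516, ẋ = 0.0789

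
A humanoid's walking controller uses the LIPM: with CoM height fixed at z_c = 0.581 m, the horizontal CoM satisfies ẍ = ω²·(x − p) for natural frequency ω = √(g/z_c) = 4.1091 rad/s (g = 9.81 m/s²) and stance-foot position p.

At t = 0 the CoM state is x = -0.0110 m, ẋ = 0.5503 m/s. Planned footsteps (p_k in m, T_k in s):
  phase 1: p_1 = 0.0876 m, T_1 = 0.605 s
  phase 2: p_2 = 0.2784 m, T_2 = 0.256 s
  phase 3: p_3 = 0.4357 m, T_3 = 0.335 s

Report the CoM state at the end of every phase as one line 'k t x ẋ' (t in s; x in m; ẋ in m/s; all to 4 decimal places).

1 0.6050 0.2901 0.9116
2 0.8610 0.5760 1.5246
3 1.1960 1.4194 4.2812

phase 1: p=0.0876, T=0.605, ωT=2.486005, cosh=6.048218, sinh=5.964976; start (x,ẋ)=(-0.011000, 0.550300) → end (x,ẋ)=(0.290089, 0.911581)
phase 2: p=0.2784, T=0.256, ωT=1.051930, cosh=1.606217, sinh=1.256954; start (x,ẋ)=(0.290089, 0.911581) → end (x,ẋ)=(0.576023, 1.524569)
phase 3: p=0.4357, T=0.335, ωT=1.376548, cosh=2.106827, sinh=1.854379; start (x,ẋ)=(0.576023, 1.524569) → end (x,ẋ)=(1.419353, 4.281240)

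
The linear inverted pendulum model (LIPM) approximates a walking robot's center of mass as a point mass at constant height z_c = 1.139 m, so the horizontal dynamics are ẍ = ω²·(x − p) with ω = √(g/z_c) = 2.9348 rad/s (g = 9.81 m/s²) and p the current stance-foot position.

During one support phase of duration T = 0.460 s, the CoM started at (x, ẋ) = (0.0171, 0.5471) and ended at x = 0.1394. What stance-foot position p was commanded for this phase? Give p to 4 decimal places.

ωT = 2.9348·0.460 = 1.350008; cosh(ωT) = 2.058347, sinh(ωT) = 1.799109
x(T) = p + (x₀−p)·cosh(ωT) + (ẋ₀/ω)·sinh(ωT) ⇒ p·(1 − cosh) = x(T) − x₀·cosh − (ẋ₀/ω)·sinh
numerator   = 0.1394 − (0.0171)·2.058347 − (0.5471/2.9348)·1.799109 = -0.231184
denominator = 1 − 2.058347 = -1.058347
p = -0.231184 / -1.058347 = 0.2184

p = 0.2184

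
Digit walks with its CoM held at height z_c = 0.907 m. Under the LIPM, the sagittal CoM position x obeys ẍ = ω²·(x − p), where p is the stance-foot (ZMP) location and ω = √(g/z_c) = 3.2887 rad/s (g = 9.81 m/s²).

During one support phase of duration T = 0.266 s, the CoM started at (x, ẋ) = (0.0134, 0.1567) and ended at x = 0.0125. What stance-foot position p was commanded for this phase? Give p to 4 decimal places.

ωT = 3.2887·0.266 = 0.874794; cosh(ωT) = 1.407665, sinh(ωT) = 0.990717
x(T) = p + (x₀−p)·cosh(ωT) + (ẋ₀/ω)·sinh(ωT) ⇒ p·(1 − cosh) = x(T) − x₀·cosh − (ẋ₀/ω)·sinh
numerator   = 0.0125 − (0.0134)·1.407665 − (0.1567/3.2887)·0.990717 = -0.053568
denominator = 1 − 1.407665 = -0.407665
p = -0.053568 / -0.407665 = 0.1314

p = 0.1314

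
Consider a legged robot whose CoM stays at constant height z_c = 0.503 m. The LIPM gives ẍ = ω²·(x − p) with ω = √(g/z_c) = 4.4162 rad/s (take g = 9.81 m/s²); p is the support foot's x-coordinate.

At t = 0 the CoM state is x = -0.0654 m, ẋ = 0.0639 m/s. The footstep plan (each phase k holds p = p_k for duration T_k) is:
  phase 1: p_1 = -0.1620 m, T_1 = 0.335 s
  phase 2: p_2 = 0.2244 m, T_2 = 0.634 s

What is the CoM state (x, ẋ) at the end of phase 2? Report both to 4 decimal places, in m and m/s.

x = 1.0456, ẋ = 3.7252

phase 1: p=-0.1620, T=0.335, ωT=1.479427, cosh=2.309099, sinh=2.081331; start (x,ẋ)=(-0.065400, 0.063900) → end (x,ẋ)=(0.091175, 1.035457)
phase 2: p=0.2244, T=0.634, ωT=2.799871, cosh=8.251670, sinh=8.190852; start (x,ẋ)=(0.091175, 1.035457) → end (x,ẋ)=(1.045560, 3.725166)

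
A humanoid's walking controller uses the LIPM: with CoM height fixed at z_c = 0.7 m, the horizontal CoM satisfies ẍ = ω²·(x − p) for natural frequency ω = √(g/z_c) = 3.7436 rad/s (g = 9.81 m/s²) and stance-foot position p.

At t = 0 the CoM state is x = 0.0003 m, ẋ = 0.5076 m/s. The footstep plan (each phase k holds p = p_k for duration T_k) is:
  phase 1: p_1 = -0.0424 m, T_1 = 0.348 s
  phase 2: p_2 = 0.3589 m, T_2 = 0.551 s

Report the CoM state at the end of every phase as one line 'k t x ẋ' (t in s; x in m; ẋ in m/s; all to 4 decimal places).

1 0.3480 0.2730 1.2752
2 0.8990 1.3338 3.8525

phase 1: p=-0.0424, T=0.348, ωT=1.302773, cosh=1.975631, sinh=1.703854; start (x,ẋ)=(0.000300, 0.507600) → end (x,ẋ)=(0.272987, 1.275194)
phase 2: p=0.3589, T=0.551, ωT=2.062724, cosh=3.997238, sinh=3.870130; start (x,ẋ)=(0.272987, 1.275194) → end (x,ẋ)=(1.333782, 3.852534)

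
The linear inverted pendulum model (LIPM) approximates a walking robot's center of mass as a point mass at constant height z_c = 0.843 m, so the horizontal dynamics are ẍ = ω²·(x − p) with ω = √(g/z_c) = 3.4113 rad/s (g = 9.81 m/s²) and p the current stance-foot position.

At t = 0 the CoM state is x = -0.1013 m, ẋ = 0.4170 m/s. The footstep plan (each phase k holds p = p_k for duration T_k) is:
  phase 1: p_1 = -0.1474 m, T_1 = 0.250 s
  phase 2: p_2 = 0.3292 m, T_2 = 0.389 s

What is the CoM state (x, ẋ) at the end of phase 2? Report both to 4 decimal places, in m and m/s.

phase 1: p=-0.1474, T=0.250, ωT=0.852825, cosh=1.386237, sinh=0.960028; start (x,ẋ)=(-0.101300, 0.417000) → end (x,ẋ)=(0.033860, 0.729036)
phase 2: p=0.3292, T=0.389, ωT=1.326996, cosh=2.017487, sinh=1.752214; start (x,ẋ)=(0.033860, 0.729036) → end (x,ẋ)=(0.107825, -0.294522)

x = 0.1078, ẋ = -0.2945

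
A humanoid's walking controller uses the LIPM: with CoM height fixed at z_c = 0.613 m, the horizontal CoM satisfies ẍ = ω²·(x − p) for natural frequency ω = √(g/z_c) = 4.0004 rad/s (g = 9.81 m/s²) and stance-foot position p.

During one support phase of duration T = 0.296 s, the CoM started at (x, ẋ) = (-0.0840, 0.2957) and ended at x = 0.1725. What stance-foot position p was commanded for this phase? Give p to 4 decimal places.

p = -0.2709

ωT = 4.0004·0.296 = 1.184118; cosh(ωT) = 1.786910, sinh(ωT) = 1.480894
x(T) = p + (x₀−p)·cosh(ωT) + (ẋ₀/ω)·sinh(ωT) ⇒ p·(1 − cosh) = x(T) − x₀·cosh − (ẋ₀/ω)·sinh
numerator   = 0.1725 − (-0.0840)·1.786910 − (0.2957/4.0004)·1.480894 = 0.213136
denominator = 1 − 1.786910 = -0.786910
p = 0.213136 / -0.786910 = -0.2709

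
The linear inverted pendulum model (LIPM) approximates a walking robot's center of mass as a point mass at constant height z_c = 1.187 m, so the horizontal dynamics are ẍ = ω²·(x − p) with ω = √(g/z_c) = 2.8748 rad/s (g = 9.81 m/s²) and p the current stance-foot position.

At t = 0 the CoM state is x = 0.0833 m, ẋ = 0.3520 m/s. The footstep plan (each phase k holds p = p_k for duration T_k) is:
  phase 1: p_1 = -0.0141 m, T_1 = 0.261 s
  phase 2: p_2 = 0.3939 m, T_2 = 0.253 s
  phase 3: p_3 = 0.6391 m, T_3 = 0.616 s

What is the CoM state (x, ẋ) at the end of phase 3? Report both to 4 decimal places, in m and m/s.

phase 1: p=-0.0141, T=0.261, ωT=0.750323, cosh=1.294949, sinh=0.822735; start (x,ẋ)=(0.083300, 0.352000) → end (x,ẋ)=(0.212766, 0.686192)
phase 2: p=0.3939, T=0.253, ωT=0.727324, cosh=1.276368, sinh=0.793168; start (x,ẋ)=(0.212766, 0.686192) → end (x,ẋ)=(0.352030, 0.462813)
phase 3: p=0.6391, T=0.616, ωT=1.770877, cosh=3.023093, sinh=2.852910; start (x,ẋ)=(0.352030, 0.462813) → end (x,ẋ)=(0.230549, -0.955292)

x = 0.2305, ẋ = -0.9553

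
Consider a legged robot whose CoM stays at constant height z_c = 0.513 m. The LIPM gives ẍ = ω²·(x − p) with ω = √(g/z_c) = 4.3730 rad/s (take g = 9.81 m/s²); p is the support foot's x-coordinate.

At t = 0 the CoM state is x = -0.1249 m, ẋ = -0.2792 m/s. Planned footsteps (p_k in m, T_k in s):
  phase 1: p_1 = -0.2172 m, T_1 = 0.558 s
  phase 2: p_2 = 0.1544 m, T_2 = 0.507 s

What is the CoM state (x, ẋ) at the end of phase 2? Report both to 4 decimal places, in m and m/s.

x = -0.0722, ẋ = -0.8202

phase 1: p=-0.2172, T=0.558, ωT=2.440134, cosh=5.780864, sinh=5.693715; start (x,ẋ)=(-0.124900, -0.279200) → end (x,ẋ)=(-0.047149, 0.684125)
phase 2: p=0.1544, T=0.507, ωT=2.217111, cosh=4.644846, sinh=4.535923; start (x,ẋ)=(-0.047149, 0.684125) → end (x,ẋ)=(-0.072151, -0.820190)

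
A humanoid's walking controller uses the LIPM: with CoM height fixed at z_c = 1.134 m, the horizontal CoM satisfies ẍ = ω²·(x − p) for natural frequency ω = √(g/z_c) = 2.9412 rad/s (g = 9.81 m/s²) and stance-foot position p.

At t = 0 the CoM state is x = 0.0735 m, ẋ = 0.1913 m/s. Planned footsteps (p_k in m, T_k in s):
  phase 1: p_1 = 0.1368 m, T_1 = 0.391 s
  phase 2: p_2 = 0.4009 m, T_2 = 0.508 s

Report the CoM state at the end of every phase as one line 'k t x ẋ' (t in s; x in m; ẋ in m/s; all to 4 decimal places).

phase 1: p=0.1368, T=0.391, ωT=1.150009, cosh=1.737428, sinh=1.420794; start (x,ẋ)=(0.073500, 0.191300) → end (x,ẋ)=(0.119231, 0.067849)
phase 2: p=0.4009, T=0.508, ωT=1.494130, cosh=2.339950, sinh=2.115506; start (x,ẋ)=(0.119231, 0.067849) → end (x,ẋ)=(-0.209389, -1.593814)

1 0.3910 0.1192 0.0678
2 0.8990 -0.2094 -1.5938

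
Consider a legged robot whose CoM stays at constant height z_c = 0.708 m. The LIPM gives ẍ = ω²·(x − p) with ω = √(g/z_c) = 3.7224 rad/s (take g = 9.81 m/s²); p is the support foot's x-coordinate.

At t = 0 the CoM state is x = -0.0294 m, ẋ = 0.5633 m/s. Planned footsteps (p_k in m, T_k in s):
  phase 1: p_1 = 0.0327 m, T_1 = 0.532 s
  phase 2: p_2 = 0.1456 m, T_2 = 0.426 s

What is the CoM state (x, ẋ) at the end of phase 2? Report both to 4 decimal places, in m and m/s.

phase 1: p=0.0327, T=0.532, ωT=1.980317, cosh=3.691532, sinh=3.553506; start (x,ẋ)=(-0.029400, 0.563300) → end (x,ẋ)=(0.341198, 1.258008)
phase 2: p=0.1456, T=0.426, ωT=1.585742, cosh=2.543855, sinh=2.339060; start (x,ẋ)=(0.341198, 1.258008) → end (x,ẋ)=(1.433672, 4.903242)

x = 1.4337, ẋ = 4.9032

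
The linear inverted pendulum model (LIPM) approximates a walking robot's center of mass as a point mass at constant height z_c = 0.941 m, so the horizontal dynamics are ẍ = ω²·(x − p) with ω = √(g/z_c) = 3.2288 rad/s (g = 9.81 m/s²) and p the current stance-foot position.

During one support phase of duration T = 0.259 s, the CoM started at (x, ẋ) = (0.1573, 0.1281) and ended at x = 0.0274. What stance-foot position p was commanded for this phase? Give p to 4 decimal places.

ωT = 3.2288·0.259 = 0.836259; cosh(ωT) = 1.370523, sinh(ωT) = 0.937195
x(T) = p + (x₀−p)·cosh(ωT) + (ẋ₀/ω)·sinh(ωT) ⇒ p·(1 − cosh) = x(T) − x₀·cosh − (ẋ₀/ω)·sinh
numerator   = 0.0274 − (0.1573)·1.370523 − (0.1281/3.2288)·0.937195 = -0.225366
denominator = 1 − 1.370523 = -0.370523
p = -0.225366 / -0.370523 = 0.6082

p = 0.6082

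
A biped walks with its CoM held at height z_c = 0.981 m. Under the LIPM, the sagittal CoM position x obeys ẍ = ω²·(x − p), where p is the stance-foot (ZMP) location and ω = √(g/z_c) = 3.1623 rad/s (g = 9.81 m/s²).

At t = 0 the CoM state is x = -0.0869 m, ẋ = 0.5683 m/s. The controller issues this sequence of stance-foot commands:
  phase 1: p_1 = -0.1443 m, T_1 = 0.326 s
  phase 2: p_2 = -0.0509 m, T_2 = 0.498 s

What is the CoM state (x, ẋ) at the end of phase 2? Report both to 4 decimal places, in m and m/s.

phase 1: p=-0.1443, T=0.326, ωT=1.030910, cosh=1.580149, sinh=1.223467; start (x,ẋ)=(-0.086900, 0.568300) → end (x,ẋ)=(0.166271, 1.120077)
phase 2: p=-0.0509, T=0.498, ωT=1.574825, cosh=2.518471, sinh=2.311427; start (x,ẋ)=(0.166271, 1.120077) → end (x,ẋ)=(1.314739, 4.408277)

x = 1.3147, ẋ = 4.4083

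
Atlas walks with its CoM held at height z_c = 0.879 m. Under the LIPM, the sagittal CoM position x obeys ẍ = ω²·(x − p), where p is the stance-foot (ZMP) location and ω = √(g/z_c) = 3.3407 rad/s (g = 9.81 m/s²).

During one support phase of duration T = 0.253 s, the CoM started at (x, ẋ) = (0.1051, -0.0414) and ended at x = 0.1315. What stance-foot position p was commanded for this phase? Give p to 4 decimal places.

ωT = 3.3407·0.253 = 0.845197; cosh(ωT) = 1.378955, sinh(ωT) = 0.949482
x(T) = p + (x₀−p)·cosh(ωT) + (ẋ₀/ω)·sinh(ωT) ⇒ p·(1 − cosh) = x(T) − x₀·cosh − (ẋ₀/ω)·sinh
numerator   = 0.1315 − (0.1051)·1.378955 − (-0.0414/3.3407)·0.949482 = -0.001662
denominator = 1 − 1.378955 = -0.378955
p = -0.001662 / -0.378955 = 0.0044

p = 0.0044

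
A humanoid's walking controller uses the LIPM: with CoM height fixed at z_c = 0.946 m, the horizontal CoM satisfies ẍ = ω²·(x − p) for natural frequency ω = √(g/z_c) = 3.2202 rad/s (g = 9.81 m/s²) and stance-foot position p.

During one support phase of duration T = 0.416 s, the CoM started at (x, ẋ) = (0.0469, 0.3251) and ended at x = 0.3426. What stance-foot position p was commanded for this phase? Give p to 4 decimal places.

ωT = 3.2202·0.416 = 1.339603; cosh(ωT) = 2.039739, sinh(ωT) = 1.777789
x(T) = p + (x₀−p)·cosh(ωT) + (ẋ₀/ω)·sinh(ωT) ⇒ p·(1 − cosh) = x(T) − x₀·cosh − (ẋ₀/ω)·sinh
numerator   = 0.3426 − (0.0469)·2.039739 − (0.3251/3.2202)·1.777789 = 0.067457
denominator = 1 − 2.039739 = -1.039739
p = 0.067457 / -1.039739 = -0.0649

p = -0.0649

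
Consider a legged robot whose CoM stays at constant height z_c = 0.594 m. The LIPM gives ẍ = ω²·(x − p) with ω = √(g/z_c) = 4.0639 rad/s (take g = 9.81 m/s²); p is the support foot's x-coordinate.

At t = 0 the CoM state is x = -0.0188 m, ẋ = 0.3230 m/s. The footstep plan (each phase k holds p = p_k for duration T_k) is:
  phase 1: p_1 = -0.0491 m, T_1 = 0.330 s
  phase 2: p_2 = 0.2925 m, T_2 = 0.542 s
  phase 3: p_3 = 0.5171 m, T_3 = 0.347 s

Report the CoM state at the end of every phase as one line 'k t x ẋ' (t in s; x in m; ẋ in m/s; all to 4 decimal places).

phase 1: p=-0.0491, T=0.330, ωT=1.341087, cosh=2.042379, sinh=1.780818; start (x,ẋ)=(-0.018800, 0.323000) → end (x,ẋ)=(0.154324, 0.878972)
phase 2: p=0.2925, T=0.542, ωT=2.202634, cosh=4.579663, sinh=4.469152; start (x,ẋ)=(0.154324, 0.878972) → end (x,ẋ)=(0.626323, 1.515816)
phase 3: p=0.5171, T=0.347, ωT=1.410173, cosh=2.170383, sinh=1.926282; start (x,ẋ)=(0.626323, 1.515816) → end (x,ẋ)=(1.472651, 4.144924)

1 0.3300 0.1543 0.8790
2 0.8720 0.6263 1.5158
3 1.2190 1.4727 4.1449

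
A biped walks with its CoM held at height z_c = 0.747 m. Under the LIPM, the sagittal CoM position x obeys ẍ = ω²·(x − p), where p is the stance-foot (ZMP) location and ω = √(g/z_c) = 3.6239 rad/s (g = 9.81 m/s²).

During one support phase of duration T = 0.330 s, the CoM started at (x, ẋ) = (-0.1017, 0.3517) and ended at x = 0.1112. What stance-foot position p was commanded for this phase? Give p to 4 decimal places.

ωT = 3.6239·0.330 = 1.195887; cosh(ωT) = 1.804462, sinh(ωT) = 1.502027
x(T) = p + (x₀−p)·cosh(ωT) + (ẋ₀/ω)·sinh(ωT) ⇒ p·(1 − cosh) = x(T) − x₀·cosh − (ẋ₀/ω)·sinh
numerator   = 0.1112 − (-0.1017)·1.804462 − (0.3517/3.6239)·1.502027 = 0.148942
denominator = 1 − 1.804462 = -0.804462
p = 0.148942 / -0.804462 = -0.1851

p = -0.1851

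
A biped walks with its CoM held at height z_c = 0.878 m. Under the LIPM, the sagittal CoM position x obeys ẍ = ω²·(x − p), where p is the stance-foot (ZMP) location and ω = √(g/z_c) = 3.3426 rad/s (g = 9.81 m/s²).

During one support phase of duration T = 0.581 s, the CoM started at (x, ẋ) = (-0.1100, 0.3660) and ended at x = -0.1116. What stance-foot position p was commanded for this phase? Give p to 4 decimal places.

ωT = 3.3426·0.581 = 1.942051; cosh(ωT) = 3.558222, sinh(ωT) = 3.414813
x(T) = p + (x₀−p)·cosh(ωT) + (ẋ₀/ω)·sinh(ωT) ⇒ p·(1 − cosh) = x(T) − x₀·cosh − (ẋ₀/ω)·sinh
numerator   = -0.1116 − (-0.1100)·3.558222 − (0.3660/3.3426)·3.414813 = -0.094103
denominator = 1 − 3.558222 = -2.558222
p = -0.094103 / -2.558222 = 0.0368

p = 0.0368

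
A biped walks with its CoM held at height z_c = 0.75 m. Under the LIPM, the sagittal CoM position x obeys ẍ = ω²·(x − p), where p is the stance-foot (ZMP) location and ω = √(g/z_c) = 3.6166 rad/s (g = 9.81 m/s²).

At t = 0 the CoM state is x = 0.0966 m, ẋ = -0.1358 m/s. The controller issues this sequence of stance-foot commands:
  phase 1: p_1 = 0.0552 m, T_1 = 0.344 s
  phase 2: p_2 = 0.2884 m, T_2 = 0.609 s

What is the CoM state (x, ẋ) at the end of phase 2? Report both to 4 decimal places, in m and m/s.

x = -0.7177, ẋ = -3.5547

phase 1: p=0.0552, T=0.344, ωT=1.244110, cosh=1.879022, sinh=1.590825; start (x,ẋ)=(0.096600, -0.135800) → end (x,ẋ)=(0.073258, -0.016981)
phase 2: p=0.2884, T=0.609, ωT=2.202509, cosh=4.579107, sinh=4.468582; start (x,ẋ)=(0.073258, -0.016981) → end (x,ẋ)=(-0.717742, -3.554693)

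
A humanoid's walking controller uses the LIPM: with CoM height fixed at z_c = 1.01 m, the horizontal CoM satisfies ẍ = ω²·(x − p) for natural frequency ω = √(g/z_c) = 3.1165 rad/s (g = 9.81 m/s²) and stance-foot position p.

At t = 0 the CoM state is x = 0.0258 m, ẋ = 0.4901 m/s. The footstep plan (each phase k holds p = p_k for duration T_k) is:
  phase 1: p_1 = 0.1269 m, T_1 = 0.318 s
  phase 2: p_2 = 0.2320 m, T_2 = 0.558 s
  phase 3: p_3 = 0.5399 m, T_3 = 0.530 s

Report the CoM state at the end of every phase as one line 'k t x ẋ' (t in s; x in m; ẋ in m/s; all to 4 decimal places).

1 0.3180 0.1546 0.3852
2 0.8760 0.3458 0.4648
3 1.4060 0.3897 -0.2629

phase 1: p=0.1269, T=0.318, ωT=0.991047, cosh=1.532621, sinh=1.161433; start (x,ẋ)=(0.025800, 0.490100) → end (x,ẋ)=(0.154599, 0.385195)
phase 2: p=0.2320, T=0.558, ωT=1.739007, cosh=2.933692, sinh=2.757997; start (x,ẋ)=(0.154599, 0.385195) → end (x,ẋ)=(0.345813, 0.464757)
phase 3: p=0.5399, T=0.530, ωT=1.651745, cosh=2.703895, sinh=2.512179; start (x,ẋ)=(0.345813, 0.464757) → end (x,ẋ)=(0.389746, -0.262892)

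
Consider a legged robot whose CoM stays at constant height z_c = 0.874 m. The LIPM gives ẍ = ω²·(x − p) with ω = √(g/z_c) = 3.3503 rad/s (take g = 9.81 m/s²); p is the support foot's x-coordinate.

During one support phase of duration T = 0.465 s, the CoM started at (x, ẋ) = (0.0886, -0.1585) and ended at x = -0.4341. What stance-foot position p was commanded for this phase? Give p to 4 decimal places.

ωT = 3.3503·0.465 = 1.557889; cosh(ωT) = 2.479684, sinh(ωT) = 2.269104
x(T) = p + (x₀−p)·cosh(ωT) + (ẋ₀/ω)·sinh(ωT) ⇒ p·(1 − cosh) = x(T) − x₀·cosh − (ẋ₀/ω)·sinh
numerator   = -0.4341 − (0.0886)·2.479684 − (-0.1585/3.3503)·2.269104 = -0.546451
denominator = 1 − 2.479684 = -1.479684
p = -0.546451 / -1.479684 = 0.3693

p = 0.3693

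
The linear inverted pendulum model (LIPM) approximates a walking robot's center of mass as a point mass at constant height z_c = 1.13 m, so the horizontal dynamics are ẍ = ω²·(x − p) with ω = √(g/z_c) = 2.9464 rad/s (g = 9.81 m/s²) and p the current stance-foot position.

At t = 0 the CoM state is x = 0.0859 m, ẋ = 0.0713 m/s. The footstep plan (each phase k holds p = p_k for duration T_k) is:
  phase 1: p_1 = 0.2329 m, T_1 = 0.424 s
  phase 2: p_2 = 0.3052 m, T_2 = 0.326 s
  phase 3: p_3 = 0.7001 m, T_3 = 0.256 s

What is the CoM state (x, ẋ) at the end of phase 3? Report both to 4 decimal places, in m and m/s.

phase 1: p=0.2329, T=0.424, ωT=1.249274, cosh=1.887261, sinh=1.600548; start (x,ẋ)=(0.085900, 0.071300) → end (x,ẋ)=(-0.005796, -0.558669)
phase 2: p=0.3052, T=0.326, ωT=0.960526, cosh=1.497882, sinh=1.115190; start (x,ẋ)=(-0.005796, -0.558669) → end (x,ẋ)=(-0.372087, -1.858688)
phase 3: p=0.7001, T=0.256, ωT=0.754278, cosh=1.298213, sinh=0.827863; start (x,ẋ)=(-0.372087, -1.858688) → end (x,ẋ)=(-1.214071, -5.028269)

x = -1.2141, ẋ = -5.0283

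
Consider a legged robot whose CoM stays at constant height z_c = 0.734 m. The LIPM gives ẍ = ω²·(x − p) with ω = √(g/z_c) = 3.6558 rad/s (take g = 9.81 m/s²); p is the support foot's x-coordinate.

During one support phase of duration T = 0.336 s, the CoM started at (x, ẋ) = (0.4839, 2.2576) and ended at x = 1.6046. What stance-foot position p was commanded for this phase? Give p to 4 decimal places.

ωT = 3.6558·0.336 = 1.228349; cosh(ωT) = 1.854180, sinh(ωT) = 1.561405
x(T) = p + (x₀−p)·cosh(ωT) + (ẋ₀/ω)·sinh(ωT) ⇒ p·(1 − cosh) = x(T) − x₀·cosh − (ẋ₀/ω)·sinh
numerator   = 1.6046 − (0.4839)·1.854180 − (2.2576/3.6558)·1.561405 = -0.256867
denominator = 1 − 1.854180 = -0.854180
p = -0.256867 / -0.854180 = 0.3007

p = 0.3007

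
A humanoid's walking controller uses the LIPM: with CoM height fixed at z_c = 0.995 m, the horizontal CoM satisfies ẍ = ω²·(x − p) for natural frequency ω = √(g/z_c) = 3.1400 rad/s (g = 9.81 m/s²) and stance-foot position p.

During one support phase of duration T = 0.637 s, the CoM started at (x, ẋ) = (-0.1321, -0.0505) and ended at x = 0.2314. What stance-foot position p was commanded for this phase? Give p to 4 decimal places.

ωT = 3.1400·0.637 = 2.000180; cosh(ωT) = 3.762849, sinh(ωT) = 3.627538
x(T) = p + (x₀−p)·cosh(ωT) + (ẋ₀/ω)·sinh(ωT) ⇒ p·(1 − cosh) = x(T) − x₀·cosh − (ẋ₀/ω)·sinh
numerator   = 0.2314 − (-0.1321)·3.762849 − (-0.0505/3.1400)·3.627538 = 0.786813
denominator = 1 − 3.762849 = -2.762849
p = 0.786813 / -2.762849 = -0.2848

p = -0.2848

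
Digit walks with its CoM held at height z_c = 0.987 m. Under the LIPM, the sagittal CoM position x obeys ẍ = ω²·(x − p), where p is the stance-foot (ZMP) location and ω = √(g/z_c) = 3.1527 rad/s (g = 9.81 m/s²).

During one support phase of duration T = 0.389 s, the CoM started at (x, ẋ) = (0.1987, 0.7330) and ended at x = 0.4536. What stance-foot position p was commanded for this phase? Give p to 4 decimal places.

ωT = 3.1527·0.389 = 1.226400; cosh(ωT) = 1.851141, sinh(ωT) = 1.557795
x(T) = p + (x₀−p)·cosh(ωT) + (ẋ₀/ω)·sinh(ωT) ⇒ p·(1 − cosh) = x(T) − x₀·cosh − (ẋ₀/ω)·sinh
numerator   = 0.4536 − (0.1987)·1.851141 − (0.7330/3.1527)·1.557795 = -0.276408
denominator = 1 − 1.851141 = -0.851141
p = -0.276408 / -0.851141 = 0.3247

p = 0.3247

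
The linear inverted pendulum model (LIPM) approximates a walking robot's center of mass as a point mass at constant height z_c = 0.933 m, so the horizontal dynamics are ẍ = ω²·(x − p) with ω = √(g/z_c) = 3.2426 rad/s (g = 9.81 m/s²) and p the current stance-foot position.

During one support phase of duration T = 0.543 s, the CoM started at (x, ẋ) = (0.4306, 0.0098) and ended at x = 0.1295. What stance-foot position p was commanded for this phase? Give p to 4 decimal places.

ωT = 3.2426·0.543 = 1.760732; cosh(ωT) = 2.994306, sinh(ωT) = 2.822387
x(T) = p + (x₀−p)·cosh(ωT) + (ẋ₀/ω)·sinh(ωT) ⇒ p·(1 − cosh) = x(T) − x₀·cosh − (ẋ₀/ω)·sinh
numerator   = 0.1295 − (0.4306)·2.994306 − (0.0098/3.2426)·2.822387 = -1.168378
denominator = 1 − 2.994306 = -1.994306
p = -1.168378 / -1.994306 = 0.5859

p = 0.5859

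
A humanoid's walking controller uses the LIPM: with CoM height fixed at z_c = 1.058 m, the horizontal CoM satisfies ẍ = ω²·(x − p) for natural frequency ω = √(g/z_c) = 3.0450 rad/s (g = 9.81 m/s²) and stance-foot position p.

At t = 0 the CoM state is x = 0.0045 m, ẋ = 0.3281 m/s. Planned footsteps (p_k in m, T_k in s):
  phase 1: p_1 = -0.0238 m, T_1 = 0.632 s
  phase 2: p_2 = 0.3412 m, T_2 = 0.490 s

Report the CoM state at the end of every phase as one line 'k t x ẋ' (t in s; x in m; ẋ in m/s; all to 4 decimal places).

phase 1: p=-0.0238, T=0.632, ωT=1.924440, cosh=3.498634, sinh=3.352677; start (x,ẋ)=(0.004500, 0.328100) → end (x,ẋ)=(0.436464, 1.436814)
phase 2: p=0.3412, T=0.490, ωT=1.492050, cosh=2.335556, sinh=2.110645; start (x,ẋ)=(0.436464, 1.436814) → end (x,ẋ)=(1.559622, 3.968010)

1 0.6320 0.4365 1.4368
2 1.1220 1.5596 3.9680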